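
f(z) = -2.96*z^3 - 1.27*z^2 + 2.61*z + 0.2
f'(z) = -8.88*z^2 - 2.54*z + 2.61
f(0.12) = 0.49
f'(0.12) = 2.18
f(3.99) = -197.63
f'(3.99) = -148.90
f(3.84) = -176.11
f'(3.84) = -138.08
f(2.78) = -65.95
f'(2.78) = -73.08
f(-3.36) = 89.37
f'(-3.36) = -89.11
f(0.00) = 0.20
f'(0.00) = 2.61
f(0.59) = 0.69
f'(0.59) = -1.98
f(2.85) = -71.20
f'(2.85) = -76.76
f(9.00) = -2237.02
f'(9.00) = -739.53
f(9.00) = -2237.02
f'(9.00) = -739.53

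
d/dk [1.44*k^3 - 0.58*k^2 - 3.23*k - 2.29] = 4.32*k^2 - 1.16*k - 3.23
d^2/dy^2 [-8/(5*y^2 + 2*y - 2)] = 16*(25*y^2 + 10*y - 4*(5*y + 1)^2 - 10)/(5*y^2 + 2*y - 2)^3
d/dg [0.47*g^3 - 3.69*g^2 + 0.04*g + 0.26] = 1.41*g^2 - 7.38*g + 0.04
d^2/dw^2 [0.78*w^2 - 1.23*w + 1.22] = 1.56000000000000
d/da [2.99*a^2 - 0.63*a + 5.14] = 5.98*a - 0.63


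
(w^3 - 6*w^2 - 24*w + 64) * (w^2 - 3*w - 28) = w^5 - 9*w^4 - 34*w^3 + 304*w^2 + 480*w - 1792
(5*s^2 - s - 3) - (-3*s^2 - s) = 8*s^2 - 3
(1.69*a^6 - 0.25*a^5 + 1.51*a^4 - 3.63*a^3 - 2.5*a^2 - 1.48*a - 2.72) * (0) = 0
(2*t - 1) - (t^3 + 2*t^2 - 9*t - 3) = -t^3 - 2*t^2 + 11*t + 2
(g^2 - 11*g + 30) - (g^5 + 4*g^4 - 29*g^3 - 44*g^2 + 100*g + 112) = -g^5 - 4*g^4 + 29*g^3 + 45*g^2 - 111*g - 82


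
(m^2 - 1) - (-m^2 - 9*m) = 2*m^2 + 9*m - 1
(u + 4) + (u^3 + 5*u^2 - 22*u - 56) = u^3 + 5*u^2 - 21*u - 52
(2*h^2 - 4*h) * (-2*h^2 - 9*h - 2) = -4*h^4 - 10*h^3 + 32*h^2 + 8*h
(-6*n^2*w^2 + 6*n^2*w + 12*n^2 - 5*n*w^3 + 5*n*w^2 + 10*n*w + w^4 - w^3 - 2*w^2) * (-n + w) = 6*n^3*w^2 - 6*n^3*w - 12*n^3 - n^2*w^3 + n^2*w^2 + 2*n^2*w - 6*n*w^4 + 6*n*w^3 + 12*n*w^2 + w^5 - w^4 - 2*w^3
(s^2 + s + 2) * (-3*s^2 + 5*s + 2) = -3*s^4 + 2*s^3 + s^2 + 12*s + 4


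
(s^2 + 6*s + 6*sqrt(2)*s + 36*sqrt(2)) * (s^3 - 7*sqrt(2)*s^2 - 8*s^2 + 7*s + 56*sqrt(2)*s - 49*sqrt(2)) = s^5 - 2*s^4 - sqrt(2)*s^4 - 125*s^3 + 2*sqrt(2)*s^3 + 41*sqrt(2)*s^2 + 210*s^2 - 42*sqrt(2)*s + 3444*s - 3528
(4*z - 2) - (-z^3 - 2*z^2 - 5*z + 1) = z^3 + 2*z^2 + 9*z - 3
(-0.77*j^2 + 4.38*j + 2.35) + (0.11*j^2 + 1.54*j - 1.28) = -0.66*j^2 + 5.92*j + 1.07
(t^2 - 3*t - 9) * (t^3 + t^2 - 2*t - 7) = t^5 - 2*t^4 - 14*t^3 - 10*t^2 + 39*t + 63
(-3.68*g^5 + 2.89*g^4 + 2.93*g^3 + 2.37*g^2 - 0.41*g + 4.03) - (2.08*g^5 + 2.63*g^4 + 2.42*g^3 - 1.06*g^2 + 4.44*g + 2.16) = -5.76*g^5 + 0.26*g^4 + 0.51*g^3 + 3.43*g^2 - 4.85*g + 1.87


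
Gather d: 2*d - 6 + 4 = 2*d - 2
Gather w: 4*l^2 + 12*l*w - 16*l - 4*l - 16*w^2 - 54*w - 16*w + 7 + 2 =4*l^2 - 20*l - 16*w^2 + w*(12*l - 70) + 9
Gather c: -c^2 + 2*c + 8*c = -c^2 + 10*c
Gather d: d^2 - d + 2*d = d^2 + d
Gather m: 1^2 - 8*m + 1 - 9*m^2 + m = -9*m^2 - 7*m + 2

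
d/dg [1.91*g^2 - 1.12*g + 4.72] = 3.82*g - 1.12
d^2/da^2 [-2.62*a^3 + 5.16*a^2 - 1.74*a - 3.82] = 10.32 - 15.72*a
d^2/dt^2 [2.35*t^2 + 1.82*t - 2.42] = 4.70000000000000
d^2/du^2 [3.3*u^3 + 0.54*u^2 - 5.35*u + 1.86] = 19.8*u + 1.08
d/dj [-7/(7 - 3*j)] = -21/(3*j - 7)^2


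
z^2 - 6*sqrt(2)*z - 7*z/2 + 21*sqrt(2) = (z - 7/2)*(z - 6*sqrt(2))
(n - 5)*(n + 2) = n^2 - 3*n - 10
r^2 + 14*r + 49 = (r + 7)^2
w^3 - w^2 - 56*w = w*(w - 8)*(w + 7)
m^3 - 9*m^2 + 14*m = m*(m - 7)*(m - 2)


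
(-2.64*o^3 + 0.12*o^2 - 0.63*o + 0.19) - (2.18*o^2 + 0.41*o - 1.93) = -2.64*o^3 - 2.06*o^2 - 1.04*o + 2.12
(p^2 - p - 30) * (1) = p^2 - p - 30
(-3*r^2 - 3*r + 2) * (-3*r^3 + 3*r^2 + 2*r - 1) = 9*r^5 - 21*r^3 + 3*r^2 + 7*r - 2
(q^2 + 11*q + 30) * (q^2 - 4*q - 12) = q^4 + 7*q^3 - 26*q^2 - 252*q - 360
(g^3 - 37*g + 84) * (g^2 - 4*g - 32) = g^5 - 4*g^4 - 69*g^3 + 232*g^2 + 848*g - 2688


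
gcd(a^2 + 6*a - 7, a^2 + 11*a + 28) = a + 7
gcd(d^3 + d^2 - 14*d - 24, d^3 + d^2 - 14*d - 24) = d^3 + d^2 - 14*d - 24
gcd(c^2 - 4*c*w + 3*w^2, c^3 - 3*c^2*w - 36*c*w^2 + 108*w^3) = -c + 3*w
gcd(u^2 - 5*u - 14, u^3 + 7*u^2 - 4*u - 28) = u + 2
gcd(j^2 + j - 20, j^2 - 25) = j + 5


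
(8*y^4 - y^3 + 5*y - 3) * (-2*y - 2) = -16*y^5 - 14*y^4 + 2*y^3 - 10*y^2 - 4*y + 6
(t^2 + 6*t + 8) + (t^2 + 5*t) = 2*t^2 + 11*t + 8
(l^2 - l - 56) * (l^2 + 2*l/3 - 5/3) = l^4 - l^3/3 - 175*l^2/3 - 107*l/3 + 280/3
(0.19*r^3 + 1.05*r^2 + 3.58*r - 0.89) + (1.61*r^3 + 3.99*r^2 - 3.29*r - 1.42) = 1.8*r^3 + 5.04*r^2 + 0.29*r - 2.31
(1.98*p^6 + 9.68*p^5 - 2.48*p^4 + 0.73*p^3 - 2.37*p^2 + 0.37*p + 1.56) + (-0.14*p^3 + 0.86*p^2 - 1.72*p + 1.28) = 1.98*p^6 + 9.68*p^5 - 2.48*p^4 + 0.59*p^3 - 1.51*p^2 - 1.35*p + 2.84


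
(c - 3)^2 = c^2 - 6*c + 9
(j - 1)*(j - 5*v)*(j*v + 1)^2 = j^4*v^2 - 5*j^3*v^3 - j^3*v^2 + 2*j^3*v + 5*j^2*v^3 - 10*j^2*v^2 - 2*j^2*v + j^2 + 10*j*v^2 - 5*j*v - j + 5*v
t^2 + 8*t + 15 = (t + 3)*(t + 5)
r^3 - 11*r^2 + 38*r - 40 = (r - 5)*(r - 4)*(r - 2)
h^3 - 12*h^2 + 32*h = h*(h - 8)*(h - 4)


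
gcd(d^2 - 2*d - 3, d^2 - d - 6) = d - 3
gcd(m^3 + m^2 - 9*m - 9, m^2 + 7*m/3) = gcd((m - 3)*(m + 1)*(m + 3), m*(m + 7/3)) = 1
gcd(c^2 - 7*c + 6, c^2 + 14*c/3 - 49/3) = 1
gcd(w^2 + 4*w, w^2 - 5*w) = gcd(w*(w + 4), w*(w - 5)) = w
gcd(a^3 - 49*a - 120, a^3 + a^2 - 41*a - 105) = a^2 + 8*a + 15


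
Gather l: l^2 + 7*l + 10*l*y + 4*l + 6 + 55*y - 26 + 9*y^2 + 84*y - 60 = l^2 + l*(10*y + 11) + 9*y^2 + 139*y - 80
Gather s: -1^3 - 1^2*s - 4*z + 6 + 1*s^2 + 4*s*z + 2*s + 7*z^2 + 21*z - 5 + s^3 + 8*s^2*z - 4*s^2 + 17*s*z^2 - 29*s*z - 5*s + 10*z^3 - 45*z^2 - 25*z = s^3 + s^2*(8*z - 3) + s*(17*z^2 - 25*z - 4) + 10*z^3 - 38*z^2 - 8*z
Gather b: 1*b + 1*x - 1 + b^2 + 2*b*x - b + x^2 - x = b^2 + 2*b*x + x^2 - 1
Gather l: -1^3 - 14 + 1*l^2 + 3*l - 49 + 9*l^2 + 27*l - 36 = 10*l^2 + 30*l - 100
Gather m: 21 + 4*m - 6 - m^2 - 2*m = -m^2 + 2*m + 15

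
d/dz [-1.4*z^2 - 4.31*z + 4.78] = -2.8*z - 4.31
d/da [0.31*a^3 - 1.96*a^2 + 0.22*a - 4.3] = 0.93*a^2 - 3.92*a + 0.22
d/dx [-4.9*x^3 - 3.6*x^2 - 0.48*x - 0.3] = -14.7*x^2 - 7.2*x - 0.48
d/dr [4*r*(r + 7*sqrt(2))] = 8*r + 28*sqrt(2)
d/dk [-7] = 0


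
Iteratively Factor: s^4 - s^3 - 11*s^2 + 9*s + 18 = (s - 3)*(s^3 + 2*s^2 - 5*s - 6) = (s - 3)*(s - 2)*(s^2 + 4*s + 3) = (s - 3)*(s - 2)*(s + 1)*(s + 3)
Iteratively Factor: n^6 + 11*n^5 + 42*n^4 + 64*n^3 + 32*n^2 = (n + 1)*(n^5 + 10*n^4 + 32*n^3 + 32*n^2) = n*(n + 1)*(n^4 + 10*n^3 + 32*n^2 + 32*n) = n*(n + 1)*(n + 4)*(n^3 + 6*n^2 + 8*n) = n*(n + 1)*(n + 4)^2*(n^2 + 2*n) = n*(n + 1)*(n + 2)*(n + 4)^2*(n)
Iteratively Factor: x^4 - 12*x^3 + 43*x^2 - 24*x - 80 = (x - 4)*(x^3 - 8*x^2 + 11*x + 20) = (x - 4)*(x + 1)*(x^2 - 9*x + 20) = (x - 4)^2*(x + 1)*(x - 5)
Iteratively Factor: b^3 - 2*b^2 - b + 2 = (b + 1)*(b^2 - 3*b + 2) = (b - 1)*(b + 1)*(b - 2)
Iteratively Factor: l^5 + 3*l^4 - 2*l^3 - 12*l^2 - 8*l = (l + 2)*(l^4 + l^3 - 4*l^2 - 4*l) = (l + 1)*(l + 2)*(l^3 - 4*l) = (l + 1)*(l + 2)^2*(l^2 - 2*l) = (l - 2)*(l + 1)*(l + 2)^2*(l)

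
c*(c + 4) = c^2 + 4*c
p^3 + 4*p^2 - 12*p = p*(p - 2)*(p + 6)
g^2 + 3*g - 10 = (g - 2)*(g + 5)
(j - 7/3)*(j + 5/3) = j^2 - 2*j/3 - 35/9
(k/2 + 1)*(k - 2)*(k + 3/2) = k^3/2 + 3*k^2/4 - 2*k - 3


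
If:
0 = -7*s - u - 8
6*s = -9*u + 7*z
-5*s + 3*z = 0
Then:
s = -108/103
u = -68/103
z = -180/103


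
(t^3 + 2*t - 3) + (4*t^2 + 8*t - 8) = t^3 + 4*t^2 + 10*t - 11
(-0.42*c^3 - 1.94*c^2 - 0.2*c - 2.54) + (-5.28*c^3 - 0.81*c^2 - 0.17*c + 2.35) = -5.7*c^3 - 2.75*c^2 - 0.37*c - 0.19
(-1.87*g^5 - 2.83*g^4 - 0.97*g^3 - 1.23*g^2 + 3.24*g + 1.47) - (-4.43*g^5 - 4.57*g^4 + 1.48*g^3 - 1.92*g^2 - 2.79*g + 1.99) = 2.56*g^5 + 1.74*g^4 - 2.45*g^3 + 0.69*g^2 + 6.03*g - 0.52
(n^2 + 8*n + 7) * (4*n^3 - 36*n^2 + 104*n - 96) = 4*n^5 - 4*n^4 - 156*n^3 + 484*n^2 - 40*n - 672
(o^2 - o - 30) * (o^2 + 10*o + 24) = o^4 + 9*o^3 - 16*o^2 - 324*o - 720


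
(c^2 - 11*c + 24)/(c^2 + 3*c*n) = (c^2 - 11*c + 24)/(c*(c + 3*n))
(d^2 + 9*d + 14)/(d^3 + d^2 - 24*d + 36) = (d^2 + 9*d + 14)/(d^3 + d^2 - 24*d + 36)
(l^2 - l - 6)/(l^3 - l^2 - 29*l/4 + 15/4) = 4*(l + 2)/(4*l^2 + 8*l - 5)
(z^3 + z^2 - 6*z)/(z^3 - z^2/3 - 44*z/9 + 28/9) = 9*z*(z + 3)/(9*z^2 + 15*z - 14)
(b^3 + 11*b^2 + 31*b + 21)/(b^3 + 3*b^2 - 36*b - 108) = (b^2 + 8*b + 7)/(b^2 - 36)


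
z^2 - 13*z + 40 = (z - 8)*(z - 5)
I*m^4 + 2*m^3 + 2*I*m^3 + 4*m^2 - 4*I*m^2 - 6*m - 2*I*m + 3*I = (m + 3)*(m - I)^2*(I*m - I)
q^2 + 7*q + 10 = (q + 2)*(q + 5)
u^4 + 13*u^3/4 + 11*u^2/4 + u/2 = u*(u + 1/4)*(u + 1)*(u + 2)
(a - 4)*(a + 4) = a^2 - 16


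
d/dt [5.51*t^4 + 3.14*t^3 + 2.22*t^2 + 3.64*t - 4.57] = 22.04*t^3 + 9.42*t^2 + 4.44*t + 3.64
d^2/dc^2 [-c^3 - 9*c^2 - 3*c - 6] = -6*c - 18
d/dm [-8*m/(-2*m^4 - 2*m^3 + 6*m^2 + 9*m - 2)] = 16*(-3*m^4 - 2*m^3 + 3*m^2 + 1)/(4*m^8 + 8*m^7 - 20*m^6 - 60*m^5 + 8*m^4 + 116*m^3 + 57*m^2 - 36*m + 4)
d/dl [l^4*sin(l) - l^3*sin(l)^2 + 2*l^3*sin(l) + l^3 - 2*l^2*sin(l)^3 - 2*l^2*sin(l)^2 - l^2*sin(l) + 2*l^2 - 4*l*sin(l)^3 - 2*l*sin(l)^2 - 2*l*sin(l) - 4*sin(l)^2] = l^4*cos(l) + 4*l^3*sin(l) - l^3*sin(2*l) + 2*l^3*cos(l) + 6*l^2*sin(l) - 2*l^2*sin(2*l) - 5*l^2*cos(l)/2 + 3*l^2*cos(2*l)/2 + 3*l^2*cos(3*l)/2 + 3*l^2/2 - 3*l*sin(l) + l*sin(3*l) - 2*sqrt(2)*l*sin(l + pi/4) - 3*l*cos(l) + 3*l*cos(3*l) + 2*sqrt(2)*l*cos(2*l + pi/4) + 2*l - 5*sin(l) - 4*sin(2*l) + sin(3*l) + cos(2*l) - 1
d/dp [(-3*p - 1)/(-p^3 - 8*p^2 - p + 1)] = (3*p^3 + 24*p^2 + 3*p - (3*p + 1)*(3*p^2 + 16*p + 1) - 3)/(p^3 + 8*p^2 + p - 1)^2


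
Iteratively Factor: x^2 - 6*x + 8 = (x - 2)*(x - 4)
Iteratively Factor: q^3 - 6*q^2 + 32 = (q - 4)*(q^2 - 2*q - 8) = (q - 4)*(q + 2)*(q - 4)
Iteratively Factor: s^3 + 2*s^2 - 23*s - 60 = (s + 3)*(s^2 - s - 20) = (s - 5)*(s + 3)*(s + 4)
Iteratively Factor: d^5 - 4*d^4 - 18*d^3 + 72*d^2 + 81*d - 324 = (d - 3)*(d^4 - d^3 - 21*d^2 + 9*d + 108) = (d - 3)*(d + 3)*(d^3 - 4*d^2 - 9*d + 36) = (d - 3)^2*(d + 3)*(d^2 - d - 12) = (d - 4)*(d - 3)^2*(d + 3)*(d + 3)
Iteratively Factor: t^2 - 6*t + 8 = (t - 4)*(t - 2)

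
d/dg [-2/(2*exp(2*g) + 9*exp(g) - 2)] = (8*exp(g) + 18)*exp(g)/(2*exp(2*g) + 9*exp(g) - 2)^2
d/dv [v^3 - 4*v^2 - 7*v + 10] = 3*v^2 - 8*v - 7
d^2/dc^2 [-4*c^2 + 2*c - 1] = -8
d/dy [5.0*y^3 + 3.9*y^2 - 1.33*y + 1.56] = 15.0*y^2 + 7.8*y - 1.33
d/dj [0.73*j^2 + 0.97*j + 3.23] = 1.46*j + 0.97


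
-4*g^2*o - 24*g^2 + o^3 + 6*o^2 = (-2*g + o)*(2*g + o)*(o + 6)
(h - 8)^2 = h^2 - 16*h + 64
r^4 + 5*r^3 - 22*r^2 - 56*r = r*(r - 4)*(r + 2)*(r + 7)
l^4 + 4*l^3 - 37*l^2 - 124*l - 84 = (l - 6)*(l + 1)*(l + 2)*(l + 7)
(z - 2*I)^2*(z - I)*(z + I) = z^4 - 4*I*z^3 - 3*z^2 - 4*I*z - 4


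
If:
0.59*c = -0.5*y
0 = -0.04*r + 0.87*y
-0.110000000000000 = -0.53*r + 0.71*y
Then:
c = -0.01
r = 0.22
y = 0.01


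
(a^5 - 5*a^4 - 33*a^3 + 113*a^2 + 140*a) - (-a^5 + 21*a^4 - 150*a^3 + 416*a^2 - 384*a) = 2*a^5 - 26*a^4 + 117*a^3 - 303*a^2 + 524*a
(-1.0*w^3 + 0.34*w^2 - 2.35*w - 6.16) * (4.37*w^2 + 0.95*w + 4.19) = -4.37*w^5 + 0.5358*w^4 - 14.1365*w^3 - 27.7271*w^2 - 15.6985*w - 25.8104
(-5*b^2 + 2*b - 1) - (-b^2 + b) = -4*b^2 + b - 1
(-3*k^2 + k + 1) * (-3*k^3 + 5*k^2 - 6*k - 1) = 9*k^5 - 18*k^4 + 20*k^3 + 2*k^2 - 7*k - 1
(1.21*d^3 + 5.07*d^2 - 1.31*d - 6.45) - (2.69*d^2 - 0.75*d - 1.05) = 1.21*d^3 + 2.38*d^2 - 0.56*d - 5.4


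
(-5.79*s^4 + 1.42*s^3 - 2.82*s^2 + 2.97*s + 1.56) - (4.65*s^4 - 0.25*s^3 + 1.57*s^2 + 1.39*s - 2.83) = -10.44*s^4 + 1.67*s^3 - 4.39*s^2 + 1.58*s + 4.39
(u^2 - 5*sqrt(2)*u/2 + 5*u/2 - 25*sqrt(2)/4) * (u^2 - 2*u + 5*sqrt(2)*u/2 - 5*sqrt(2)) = u^4 + u^3/2 - 35*u^2/2 - 25*u/4 + 125/2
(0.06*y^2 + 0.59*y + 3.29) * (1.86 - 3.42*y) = -0.2052*y^3 - 1.9062*y^2 - 10.1544*y + 6.1194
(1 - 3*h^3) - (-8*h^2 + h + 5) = -3*h^3 + 8*h^2 - h - 4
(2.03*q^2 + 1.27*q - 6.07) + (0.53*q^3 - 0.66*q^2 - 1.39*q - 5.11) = 0.53*q^3 + 1.37*q^2 - 0.12*q - 11.18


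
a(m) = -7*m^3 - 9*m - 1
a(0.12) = -2.09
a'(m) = -21*m^2 - 9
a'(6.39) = -866.47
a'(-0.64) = -17.60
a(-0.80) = 9.78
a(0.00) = -1.00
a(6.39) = -1884.93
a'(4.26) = -390.10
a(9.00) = -5185.00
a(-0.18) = 0.66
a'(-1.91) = -85.61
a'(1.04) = -31.71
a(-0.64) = 6.60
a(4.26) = -580.50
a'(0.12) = -9.30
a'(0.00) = -9.00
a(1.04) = -18.23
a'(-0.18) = -9.68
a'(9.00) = -1710.00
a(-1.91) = 64.97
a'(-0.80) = -22.44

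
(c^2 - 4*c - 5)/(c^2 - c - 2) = (c - 5)/(c - 2)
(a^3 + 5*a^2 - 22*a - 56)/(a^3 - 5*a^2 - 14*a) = (a^2 + 3*a - 28)/(a*(a - 7))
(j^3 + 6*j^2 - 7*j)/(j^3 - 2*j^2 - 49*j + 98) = j*(j - 1)/(j^2 - 9*j + 14)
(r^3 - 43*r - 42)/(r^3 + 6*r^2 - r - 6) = (r - 7)/(r - 1)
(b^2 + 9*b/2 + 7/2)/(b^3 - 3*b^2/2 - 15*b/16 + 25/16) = 8*(2*b + 7)/(16*b^2 - 40*b + 25)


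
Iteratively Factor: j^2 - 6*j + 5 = (j - 1)*(j - 5)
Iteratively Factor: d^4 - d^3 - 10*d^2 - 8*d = (d)*(d^3 - d^2 - 10*d - 8) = d*(d + 1)*(d^2 - 2*d - 8) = d*(d - 4)*(d + 1)*(d + 2)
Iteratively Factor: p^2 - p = (p)*(p - 1)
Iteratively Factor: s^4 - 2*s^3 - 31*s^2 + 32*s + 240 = (s + 4)*(s^3 - 6*s^2 - 7*s + 60) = (s - 5)*(s + 4)*(s^2 - s - 12) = (s - 5)*(s - 4)*(s + 4)*(s + 3)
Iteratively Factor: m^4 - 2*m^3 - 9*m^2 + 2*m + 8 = (m + 2)*(m^3 - 4*m^2 - m + 4) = (m + 1)*(m + 2)*(m^2 - 5*m + 4) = (m - 4)*(m + 1)*(m + 2)*(m - 1)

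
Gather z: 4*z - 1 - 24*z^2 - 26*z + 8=-24*z^2 - 22*z + 7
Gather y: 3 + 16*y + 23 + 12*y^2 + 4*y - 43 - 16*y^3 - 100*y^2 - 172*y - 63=-16*y^3 - 88*y^2 - 152*y - 80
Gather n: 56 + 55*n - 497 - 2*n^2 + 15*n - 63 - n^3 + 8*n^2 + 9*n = -n^3 + 6*n^2 + 79*n - 504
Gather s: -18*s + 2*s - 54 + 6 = -16*s - 48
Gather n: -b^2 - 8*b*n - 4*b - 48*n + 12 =-b^2 - 4*b + n*(-8*b - 48) + 12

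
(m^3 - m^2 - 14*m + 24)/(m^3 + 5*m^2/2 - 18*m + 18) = 2*(m^2 + m - 12)/(2*m^2 + 9*m - 18)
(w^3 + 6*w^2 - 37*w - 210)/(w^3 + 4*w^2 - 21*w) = (w^2 - w - 30)/(w*(w - 3))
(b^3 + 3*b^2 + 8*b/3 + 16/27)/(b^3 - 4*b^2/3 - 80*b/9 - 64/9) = (b + 1/3)/(b - 4)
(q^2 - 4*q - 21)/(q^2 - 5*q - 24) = (q - 7)/(q - 8)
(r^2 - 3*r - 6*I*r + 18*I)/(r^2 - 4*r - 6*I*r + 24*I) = (r - 3)/(r - 4)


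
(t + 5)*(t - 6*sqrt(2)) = t^2 - 6*sqrt(2)*t + 5*t - 30*sqrt(2)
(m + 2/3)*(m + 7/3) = m^2 + 3*m + 14/9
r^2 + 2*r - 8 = (r - 2)*(r + 4)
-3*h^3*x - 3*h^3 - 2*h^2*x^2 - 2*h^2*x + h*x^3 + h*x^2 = (-3*h + x)*(h + x)*(h*x + h)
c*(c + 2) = c^2 + 2*c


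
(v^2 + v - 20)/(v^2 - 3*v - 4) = (v + 5)/(v + 1)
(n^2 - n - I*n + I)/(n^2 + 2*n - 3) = (n - I)/(n + 3)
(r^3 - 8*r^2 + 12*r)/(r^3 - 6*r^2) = (r - 2)/r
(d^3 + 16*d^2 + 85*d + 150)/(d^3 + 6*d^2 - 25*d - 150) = (d + 5)/(d - 5)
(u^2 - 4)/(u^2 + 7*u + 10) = (u - 2)/(u + 5)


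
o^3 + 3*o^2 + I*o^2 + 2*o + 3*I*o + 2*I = (o + 1)*(o + 2)*(o + I)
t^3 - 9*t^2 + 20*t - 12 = (t - 6)*(t - 2)*(t - 1)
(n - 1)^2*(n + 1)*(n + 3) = n^4 + 2*n^3 - 4*n^2 - 2*n + 3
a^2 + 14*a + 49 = (a + 7)^2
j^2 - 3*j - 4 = (j - 4)*(j + 1)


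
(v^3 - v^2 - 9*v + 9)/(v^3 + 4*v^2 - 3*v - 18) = (v^2 - 4*v + 3)/(v^2 + v - 6)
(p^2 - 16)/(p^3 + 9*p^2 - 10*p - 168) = (p + 4)/(p^2 + 13*p + 42)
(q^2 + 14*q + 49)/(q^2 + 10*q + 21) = (q + 7)/(q + 3)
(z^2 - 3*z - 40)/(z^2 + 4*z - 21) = (z^2 - 3*z - 40)/(z^2 + 4*z - 21)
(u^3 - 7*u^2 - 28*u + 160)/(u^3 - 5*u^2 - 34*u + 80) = (u - 4)/(u - 2)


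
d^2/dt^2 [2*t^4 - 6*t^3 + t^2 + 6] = 24*t^2 - 36*t + 2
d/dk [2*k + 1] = 2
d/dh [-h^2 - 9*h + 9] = -2*h - 9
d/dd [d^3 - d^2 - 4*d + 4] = 3*d^2 - 2*d - 4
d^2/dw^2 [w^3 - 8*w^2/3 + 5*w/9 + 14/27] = 6*w - 16/3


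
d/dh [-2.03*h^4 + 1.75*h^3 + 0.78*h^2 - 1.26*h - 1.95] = -8.12*h^3 + 5.25*h^2 + 1.56*h - 1.26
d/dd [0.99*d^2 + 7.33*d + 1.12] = 1.98*d + 7.33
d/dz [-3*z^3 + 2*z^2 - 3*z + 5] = -9*z^2 + 4*z - 3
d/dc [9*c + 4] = 9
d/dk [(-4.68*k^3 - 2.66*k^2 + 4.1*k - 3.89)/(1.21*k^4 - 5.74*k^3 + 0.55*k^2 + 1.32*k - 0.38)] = (5.6628*k^6 + 6.4372*k^5 - 32.7254*k^4 + 53.5404*k^3 - 67.4168*k^2 + 6.3006*k + 3.5768)/(1.4641*k^8 - 13.8908*k^7 + 34.2786*k^6 - 3.1196*k^5 - 15.7707*k^4 + 5.8144*k^3 + 1.3244*k^2 - 1.0032*k + 0.1444)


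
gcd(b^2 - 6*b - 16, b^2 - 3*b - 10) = b + 2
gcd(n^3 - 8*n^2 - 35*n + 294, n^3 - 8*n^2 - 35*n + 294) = n^3 - 8*n^2 - 35*n + 294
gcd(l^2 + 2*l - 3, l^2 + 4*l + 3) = l + 3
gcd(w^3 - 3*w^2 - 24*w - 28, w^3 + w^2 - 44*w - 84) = w^2 - 5*w - 14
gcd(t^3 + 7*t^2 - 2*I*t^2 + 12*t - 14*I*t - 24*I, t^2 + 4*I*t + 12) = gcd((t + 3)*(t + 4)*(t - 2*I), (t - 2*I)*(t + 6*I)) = t - 2*I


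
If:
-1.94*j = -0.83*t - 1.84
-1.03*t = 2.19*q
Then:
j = 0.427835051546392*t + 0.948453608247423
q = -0.470319634703196*t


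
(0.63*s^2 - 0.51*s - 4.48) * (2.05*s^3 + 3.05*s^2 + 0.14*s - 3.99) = 1.2915*s^5 + 0.876*s^4 - 10.6513*s^3 - 16.2491*s^2 + 1.4077*s + 17.8752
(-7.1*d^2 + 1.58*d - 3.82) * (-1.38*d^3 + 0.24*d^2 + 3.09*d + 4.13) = 9.798*d^5 - 3.8844*d^4 - 16.2882*d^3 - 25.3576*d^2 - 5.2784*d - 15.7766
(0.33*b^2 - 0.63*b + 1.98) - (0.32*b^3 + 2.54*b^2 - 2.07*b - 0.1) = -0.32*b^3 - 2.21*b^2 + 1.44*b + 2.08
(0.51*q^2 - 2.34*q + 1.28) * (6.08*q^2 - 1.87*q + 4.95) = 3.1008*q^4 - 15.1809*q^3 + 14.6827*q^2 - 13.9766*q + 6.336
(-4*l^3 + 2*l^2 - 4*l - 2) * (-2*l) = 8*l^4 - 4*l^3 + 8*l^2 + 4*l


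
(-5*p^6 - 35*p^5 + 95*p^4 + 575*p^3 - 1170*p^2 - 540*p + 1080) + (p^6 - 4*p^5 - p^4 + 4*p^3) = -4*p^6 - 39*p^5 + 94*p^4 + 579*p^3 - 1170*p^2 - 540*p + 1080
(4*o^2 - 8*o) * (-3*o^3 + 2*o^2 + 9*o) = -12*o^5 + 32*o^4 + 20*o^3 - 72*o^2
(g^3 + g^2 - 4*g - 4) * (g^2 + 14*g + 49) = g^5 + 15*g^4 + 59*g^3 - 11*g^2 - 252*g - 196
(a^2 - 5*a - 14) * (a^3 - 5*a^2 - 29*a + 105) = a^5 - 10*a^4 - 18*a^3 + 320*a^2 - 119*a - 1470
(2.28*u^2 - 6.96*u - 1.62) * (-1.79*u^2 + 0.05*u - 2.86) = -4.0812*u^4 + 12.5724*u^3 - 3.969*u^2 + 19.8246*u + 4.6332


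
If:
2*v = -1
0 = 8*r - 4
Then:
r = 1/2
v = -1/2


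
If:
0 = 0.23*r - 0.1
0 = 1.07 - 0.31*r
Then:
No Solution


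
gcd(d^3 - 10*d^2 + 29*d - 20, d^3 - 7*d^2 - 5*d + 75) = d - 5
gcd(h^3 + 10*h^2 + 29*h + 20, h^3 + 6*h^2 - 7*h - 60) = h^2 + 9*h + 20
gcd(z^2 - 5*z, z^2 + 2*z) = z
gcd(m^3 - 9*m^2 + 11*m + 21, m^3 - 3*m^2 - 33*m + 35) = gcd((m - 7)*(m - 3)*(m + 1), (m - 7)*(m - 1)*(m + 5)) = m - 7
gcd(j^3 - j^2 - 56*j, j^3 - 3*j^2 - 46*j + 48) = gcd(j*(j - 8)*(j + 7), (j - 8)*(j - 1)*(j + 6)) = j - 8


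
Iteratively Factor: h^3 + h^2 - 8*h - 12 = (h - 3)*(h^2 + 4*h + 4) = (h - 3)*(h + 2)*(h + 2)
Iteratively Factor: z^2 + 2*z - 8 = (z - 2)*(z + 4)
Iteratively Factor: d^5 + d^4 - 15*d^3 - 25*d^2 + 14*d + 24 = (d - 1)*(d^4 + 2*d^3 - 13*d^2 - 38*d - 24) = (d - 1)*(d + 3)*(d^3 - d^2 - 10*d - 8) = (d - 1)*(d + 2)*(d + 3)*(d^2 - 3*d - 4) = (d - 4)*(d - 1)*(d + 2)*(d + 3)*(d + 1)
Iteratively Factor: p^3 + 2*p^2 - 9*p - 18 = (p - 3)*(p^2 + 5*p + 6) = (p - 3)*(p + 2)*(p + 3)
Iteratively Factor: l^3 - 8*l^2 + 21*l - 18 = (l - 2)*(l^2 - 6*l + 9) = (l - 3)*(l - 2)*(l - 3)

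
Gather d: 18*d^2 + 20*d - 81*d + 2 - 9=18*d^2 - 61*d - 7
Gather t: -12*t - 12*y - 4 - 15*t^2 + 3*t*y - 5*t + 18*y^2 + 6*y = -15*t^2 + t*(3*y - 17) + 18*y^2 - 6*y - 4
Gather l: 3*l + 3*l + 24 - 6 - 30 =6*l - 12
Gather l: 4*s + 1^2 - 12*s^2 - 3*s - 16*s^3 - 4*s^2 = -16*s^3 - 16*s^2 + s + 1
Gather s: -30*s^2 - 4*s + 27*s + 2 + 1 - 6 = -30*s^2 + 23*s - 3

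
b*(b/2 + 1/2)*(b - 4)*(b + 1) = b^4/2 - b^3 - 7*b^2/2 - 2*b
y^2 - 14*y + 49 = (y - 7)^2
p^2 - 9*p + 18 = (p - 6)*(p - 3)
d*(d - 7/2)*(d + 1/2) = d^3 - 3*d^2 - 7*d/4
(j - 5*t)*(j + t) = j^2 - 4*j*t - 5*t^2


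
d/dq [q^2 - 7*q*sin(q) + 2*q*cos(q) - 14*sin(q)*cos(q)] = -2*q*sin(q) - 7*q*cos(q) + 2*q - 7*sin(q) + 2*cos(q) - 14*cos(2*q)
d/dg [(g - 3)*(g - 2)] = 2*g - 5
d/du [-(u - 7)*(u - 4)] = 11 - 2*u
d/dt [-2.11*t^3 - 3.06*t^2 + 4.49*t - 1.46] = -6.33*t^2 - 6.12*t + 4.49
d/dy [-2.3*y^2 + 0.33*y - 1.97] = 0.33 - 4.6*y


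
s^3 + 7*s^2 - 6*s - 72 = (s - 3)*(s + 4)*(s + 6)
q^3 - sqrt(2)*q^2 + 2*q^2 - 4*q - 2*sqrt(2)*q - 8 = (q + 2)*(q - 2*sqrt(2))*(q + sqrt(2))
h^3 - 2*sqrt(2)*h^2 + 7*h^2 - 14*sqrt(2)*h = h*(h + 7)*(h - 2*sqrt(2))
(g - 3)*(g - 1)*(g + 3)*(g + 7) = g^4 + 6*g^3 - 16*g^2 - 54*g + 63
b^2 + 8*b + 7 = (b + 1)*(b + 7)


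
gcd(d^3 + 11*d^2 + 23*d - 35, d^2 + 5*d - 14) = d + 7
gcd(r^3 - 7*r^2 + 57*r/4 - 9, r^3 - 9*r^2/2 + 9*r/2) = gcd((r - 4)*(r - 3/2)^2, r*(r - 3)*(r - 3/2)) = r - 3/2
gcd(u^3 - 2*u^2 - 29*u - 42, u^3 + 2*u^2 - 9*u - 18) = u^2 + 5*u + 6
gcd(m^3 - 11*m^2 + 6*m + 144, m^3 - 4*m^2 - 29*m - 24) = m^2 - 5*m - 24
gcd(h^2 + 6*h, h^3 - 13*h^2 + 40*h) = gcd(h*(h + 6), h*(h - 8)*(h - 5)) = h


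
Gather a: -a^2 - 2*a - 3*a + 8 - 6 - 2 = -a^2 - 5*a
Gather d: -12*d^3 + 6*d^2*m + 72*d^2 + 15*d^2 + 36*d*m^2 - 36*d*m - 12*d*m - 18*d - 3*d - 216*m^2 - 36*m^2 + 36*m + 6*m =-12*d^3 + d^2*(6*m + 87) + d*(36*m^2 - 48*m - 21) - 252*m^2 + 42*m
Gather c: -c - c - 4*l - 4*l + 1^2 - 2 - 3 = -2*c - 8*l - 4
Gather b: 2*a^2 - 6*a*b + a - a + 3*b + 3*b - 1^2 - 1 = 2*a^2 + b*(6 - 6*a) - 2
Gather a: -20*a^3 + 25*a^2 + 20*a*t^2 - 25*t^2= -20*a^3 + 25*a^2 + 20*a*t^2 - 25*t^2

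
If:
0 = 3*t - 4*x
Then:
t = 4*x/3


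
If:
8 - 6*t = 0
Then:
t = 4/3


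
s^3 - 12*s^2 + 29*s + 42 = (s - 7)*(s - 6)*(s + 1)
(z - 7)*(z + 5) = z^2 - 2*z - 35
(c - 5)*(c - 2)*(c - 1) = c^3 - 8*c^2 + 17*c - 10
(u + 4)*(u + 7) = u^2 + 11*u + 28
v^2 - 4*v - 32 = (v - 8)*(v + 4)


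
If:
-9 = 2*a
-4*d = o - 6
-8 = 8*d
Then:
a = -9/2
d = -1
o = 10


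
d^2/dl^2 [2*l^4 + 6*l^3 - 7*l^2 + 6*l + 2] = 24*l^2 + 36*l - 14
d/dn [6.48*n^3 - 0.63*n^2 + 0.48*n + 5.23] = 19.44*n^2 - 1.26*n + 0.48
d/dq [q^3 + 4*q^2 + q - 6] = 3*q^2 + 8*q + 1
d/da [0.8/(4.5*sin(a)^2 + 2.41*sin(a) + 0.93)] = -(7.2*sin(a) + 1.928)*cos(a)/(4.5*sin(a)^2 + 2.41*sin(a) + 0.93)^2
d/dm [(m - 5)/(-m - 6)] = -11/(m + 6)^2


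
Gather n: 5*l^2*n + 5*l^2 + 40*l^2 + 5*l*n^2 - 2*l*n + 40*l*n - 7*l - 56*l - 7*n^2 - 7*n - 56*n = 45*l^2 - 63*l + n^2*(5*l - 7) + n*(5*l^2 + 38*l - 63)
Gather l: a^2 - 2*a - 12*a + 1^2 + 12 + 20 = a^2 - 14*a + 33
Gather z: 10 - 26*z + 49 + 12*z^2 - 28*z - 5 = 12*z^2 - 54*z + 54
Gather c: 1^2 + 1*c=c + 1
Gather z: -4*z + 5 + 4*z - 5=0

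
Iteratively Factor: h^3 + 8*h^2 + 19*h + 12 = (h + 4)*(h^2 + 4*h + 3) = (h + 3)*(h + 4)*(h + 1)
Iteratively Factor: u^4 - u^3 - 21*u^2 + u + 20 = (u + 4)*(u^3 - 5*u^2 - u + 5) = (u - 1)*(u + 4)*(u^2 - 4*u - 5) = (u - 1)*(u + 1)*(u + 4)*(u - 5)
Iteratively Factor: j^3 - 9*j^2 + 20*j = (j - 5)*(j^2 - 4*j) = (j - 5)*(j - 4)*(j)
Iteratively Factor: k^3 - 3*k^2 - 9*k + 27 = (k - 3)*(k^2 - 9) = (k - 3)*(k + 3)*(k - 3)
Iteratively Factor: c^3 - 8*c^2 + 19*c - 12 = (c - 4)*(c^2 - 4*c + 3) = (c - 4)*(c - 3)*(c - 1)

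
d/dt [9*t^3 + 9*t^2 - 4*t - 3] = 27*t^2 + 18*t - 4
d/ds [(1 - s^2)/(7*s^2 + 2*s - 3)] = 2*(-s^2 - 4*s - 1)/(49*s^4 + 28*s^3 - 38*s^2 - 12*s + 9)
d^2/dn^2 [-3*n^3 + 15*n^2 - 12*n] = 30 - 18*n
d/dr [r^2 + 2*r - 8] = 2*r + 2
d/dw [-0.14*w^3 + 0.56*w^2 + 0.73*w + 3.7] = -0.42*w^2 + 1.12*w + 0.73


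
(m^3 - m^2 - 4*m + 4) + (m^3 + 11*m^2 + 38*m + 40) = 2*m^3 + 10*m^2 + 34*m + 44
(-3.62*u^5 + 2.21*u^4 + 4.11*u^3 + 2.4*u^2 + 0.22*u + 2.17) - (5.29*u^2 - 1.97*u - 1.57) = -3.62*u^5 + 2.21*u^4 + 4.11*u^3 - 2.89*u^2 + 2.19*u + 3.74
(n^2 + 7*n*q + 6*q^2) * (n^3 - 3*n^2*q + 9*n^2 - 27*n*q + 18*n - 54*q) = n^5 + 4*n^4*q + 9*n^4 - 15*n^3*q^2 + 36*n^3*q + 18*n^3 - 18*n^2*q^3 - 135*n^2*q^2 + 72*n^2*q - 162*n*q^3 - 270*n*q^2 - 324*q^3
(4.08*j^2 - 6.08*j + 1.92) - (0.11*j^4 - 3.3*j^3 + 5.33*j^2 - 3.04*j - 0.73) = -0.11*j^4 + 3.3*j^3 - 1.25*j^2 - 3.04*j + 2.65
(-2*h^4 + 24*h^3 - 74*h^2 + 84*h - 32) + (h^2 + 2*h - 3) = -2*h^4 + 24*h^3 - 73*h^2 + 86*h - 35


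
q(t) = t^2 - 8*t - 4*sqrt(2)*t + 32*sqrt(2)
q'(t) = 2*t - 8 - 4*sqrt(2)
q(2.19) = 20.14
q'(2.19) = -9.28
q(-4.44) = 125.60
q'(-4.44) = -22.54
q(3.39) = 10.45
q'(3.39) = -6.88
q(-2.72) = 89.80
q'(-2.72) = -19.10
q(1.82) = 23.71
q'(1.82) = -10.02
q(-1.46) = 67.33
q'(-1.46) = -16.58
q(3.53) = 9.51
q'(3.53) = -6.60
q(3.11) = 12.45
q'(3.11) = -7.44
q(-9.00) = 249.17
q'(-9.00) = -31.66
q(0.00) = 45.25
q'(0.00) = -13.66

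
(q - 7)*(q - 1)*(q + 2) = q^3 - 6*q^2 - 9*q + 14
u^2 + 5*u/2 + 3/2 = (u + 1)*(u + 3/2)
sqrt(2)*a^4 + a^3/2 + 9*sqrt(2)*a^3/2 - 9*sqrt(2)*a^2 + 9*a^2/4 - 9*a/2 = a*(a - 3/2)*(a + 6)*(sqrt(2)*a + 1/2)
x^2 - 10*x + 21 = (x - 7)*(x - 3)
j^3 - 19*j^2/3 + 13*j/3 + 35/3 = (j - 5)*(j - 7/3)*(j + 1)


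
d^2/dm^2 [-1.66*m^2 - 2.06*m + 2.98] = -3.32000000000000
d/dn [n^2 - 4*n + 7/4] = 2*n - 4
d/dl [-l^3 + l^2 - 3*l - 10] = -3*l^2 + 2*l - 3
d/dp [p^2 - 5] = 2*p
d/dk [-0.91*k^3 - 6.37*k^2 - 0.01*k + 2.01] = -2.73*k^2 - 12.74*k - 0.01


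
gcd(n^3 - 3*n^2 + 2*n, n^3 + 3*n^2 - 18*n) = n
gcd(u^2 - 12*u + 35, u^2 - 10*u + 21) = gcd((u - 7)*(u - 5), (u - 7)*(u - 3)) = u - 7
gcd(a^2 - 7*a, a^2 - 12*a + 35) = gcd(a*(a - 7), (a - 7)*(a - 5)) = a - 7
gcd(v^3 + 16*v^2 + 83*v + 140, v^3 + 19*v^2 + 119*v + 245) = v^2 + 12*v + 35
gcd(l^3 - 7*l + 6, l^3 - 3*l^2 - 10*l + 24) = l^2 + l - 6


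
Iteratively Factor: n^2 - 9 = (n - 3)*(n + 3)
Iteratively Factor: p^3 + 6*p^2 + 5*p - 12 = (p + 3)*(p^2 + 3*p - 4) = (p + 3)*(p + 4)*(p - 1)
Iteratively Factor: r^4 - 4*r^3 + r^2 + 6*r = (r - 3)*(r^3 - r^2 - 2*r) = r*(r - 3)*(r^2 - r - 2) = r*(r - 3)*(r + 1)*(r - 2)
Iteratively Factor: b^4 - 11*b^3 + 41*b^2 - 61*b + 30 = (b - 1)*(b^3 - 10*b^2 + 31*b - 30) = (b - 5)*(b - 1)*(b^2 - 5*b + 6) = (b - 5)*(b - 3)*(b - 1)*(b - 2)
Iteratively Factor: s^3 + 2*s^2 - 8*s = (s - 2)*(s^2 + 4*s) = (s - 2)*(s + 4)*(s)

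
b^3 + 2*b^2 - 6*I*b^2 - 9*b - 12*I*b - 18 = (b + 2)*(b - 3*I)^2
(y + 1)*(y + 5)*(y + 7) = y^3 + 13*y^2 + 47*y + 35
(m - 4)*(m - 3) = m^2 - 7*m + 12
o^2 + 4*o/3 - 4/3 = (o - 2/3)*(o + 2)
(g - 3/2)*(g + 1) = g^2 - g/2 - 3/2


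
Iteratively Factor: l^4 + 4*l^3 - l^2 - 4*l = (l)*(l^3 + 4*l^2 - l - 4) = l*(l + 4)*(l^2 - 1) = l*(l + 1)*(l + 4)*(l - 1)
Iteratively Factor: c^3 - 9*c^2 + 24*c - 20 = (c - 2)*(c^2 - 7*c + 10) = (c - 5)*(c - 2)*(c - 2)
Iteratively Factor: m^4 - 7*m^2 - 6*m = (m)*(m^3 - 7*m - 6) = m*(m + 2)*(m^2 - 2*m - 3) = m*(m + 1)*(m + 2)*(m - 3)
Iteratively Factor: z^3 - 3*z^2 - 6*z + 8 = (z + 2)*(z^2 - 5*z + 4) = (z - 1)*(z + 2)*(z - 4)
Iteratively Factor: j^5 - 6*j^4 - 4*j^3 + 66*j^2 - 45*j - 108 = (j + 1)*(j^4 - 7*j^3 + 3*j^2 + 63*j - 108) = (j - 3)*(j + 1)*(j^3 - 4*j^2 - 9*j + 36) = (j - 3)*(j + 1)*(j + 3)*(j^2 - 7*j + 12) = (j - 4)*(j - 3)*(j + 1)*(j + 3)*(j - 3)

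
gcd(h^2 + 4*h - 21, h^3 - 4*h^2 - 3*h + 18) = h - 3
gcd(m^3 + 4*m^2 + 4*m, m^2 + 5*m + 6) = m + 2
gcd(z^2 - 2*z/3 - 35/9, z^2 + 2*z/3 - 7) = z - 7/3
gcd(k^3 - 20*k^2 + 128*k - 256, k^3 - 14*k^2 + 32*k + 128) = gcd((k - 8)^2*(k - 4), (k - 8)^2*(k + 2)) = k^2 - 16*k + 64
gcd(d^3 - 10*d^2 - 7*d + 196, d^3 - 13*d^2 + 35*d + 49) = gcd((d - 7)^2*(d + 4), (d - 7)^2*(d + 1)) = d^2 - 14*d + 49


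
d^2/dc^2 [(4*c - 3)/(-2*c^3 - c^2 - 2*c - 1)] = 2*(-4*(4*c - 3)*(3*c^2 + c + 1)^2 + (24*c^2 + 8*c + (4*c - 3)*(6*c + 1) + 8)*(2*c^3 + c^2 + 2*c + 1))/(2*c^3 + c^2 + 2*c + 1)^3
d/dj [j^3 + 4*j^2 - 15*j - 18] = 3*j^2 + 8*j - 15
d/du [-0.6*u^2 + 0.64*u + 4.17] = 0.64 - 1.2*u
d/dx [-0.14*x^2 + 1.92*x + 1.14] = 1.92 - 0.28*x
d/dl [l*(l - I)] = 2*l - I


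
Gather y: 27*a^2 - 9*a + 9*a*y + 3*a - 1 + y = 27*a^2 - 6*a + y*(9*a + 1) - 1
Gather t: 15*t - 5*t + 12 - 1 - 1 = 10*t + 10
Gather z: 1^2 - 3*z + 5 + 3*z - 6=0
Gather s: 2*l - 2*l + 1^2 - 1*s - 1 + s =0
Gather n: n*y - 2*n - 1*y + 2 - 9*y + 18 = n*(y - 2) - 10*y + 20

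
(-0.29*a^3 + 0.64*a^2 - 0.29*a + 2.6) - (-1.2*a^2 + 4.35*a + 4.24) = -0.29*a^3 + 1.84*a^2 - 4.64*a - 1.64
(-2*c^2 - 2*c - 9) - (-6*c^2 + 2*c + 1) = 4*c^2 - 4*c - 10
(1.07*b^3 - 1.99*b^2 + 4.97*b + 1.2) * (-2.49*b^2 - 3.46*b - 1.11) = -2.6643*b^5 + 1.2529*b^4 - 6.6776*b^3 - 17.9753*b^2 - 9.6687*b - 1.332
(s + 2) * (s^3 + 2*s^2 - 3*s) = s^4 + 4*s^3 + s^2 - 6*s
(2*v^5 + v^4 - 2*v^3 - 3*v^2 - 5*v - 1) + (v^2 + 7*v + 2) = 2*v^5 + v^4 - 2*v^3 - 2*v^2 + 2*v + 1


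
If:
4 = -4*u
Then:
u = -1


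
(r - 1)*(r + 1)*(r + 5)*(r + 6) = r^4 + 11*r^3 + 29*r^2 - 11*r - 30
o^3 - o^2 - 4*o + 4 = (o - 2)*(o - 1)*(o + 2)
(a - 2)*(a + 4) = a^2 + 2*a - 8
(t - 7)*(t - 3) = t^2 - 10*t + 21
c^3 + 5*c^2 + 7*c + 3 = (c + 1)^2*(c + 3)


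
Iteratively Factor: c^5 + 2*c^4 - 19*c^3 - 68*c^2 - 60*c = (c)*(c^4 + 2*c^3 - 19*c^2 - 68*c - 60) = c*(c + 2)*(c^3 - 19*c - 30) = c*(c + 2)^2*(c^2 - 2*c - 15) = c*(c - 5)*(c + 2)^2*(c + 3)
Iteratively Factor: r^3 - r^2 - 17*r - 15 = (r + 1)*(r^2 - 2*r - 15) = (r + 1)*(r + 3)*(r - 5)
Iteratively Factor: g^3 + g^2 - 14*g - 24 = (g - 4)*(g^2 + 5*g + 6) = (g - 4)*(g + 2)*(g + 3)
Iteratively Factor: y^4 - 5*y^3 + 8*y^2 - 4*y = (y)*(y^3 - 5*y^2 + 8*y - 4) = y*(y - 2)*(y^2 - 3*y + 2) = y*(y - 2)*(y - 1)*(y - 2)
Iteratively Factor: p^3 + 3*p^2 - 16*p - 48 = (p + 4)*(p^2 - p - 12) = (p - 4)*(p + 4)*(p + 3)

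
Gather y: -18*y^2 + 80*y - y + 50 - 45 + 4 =-18*y^2 + 79*y + 9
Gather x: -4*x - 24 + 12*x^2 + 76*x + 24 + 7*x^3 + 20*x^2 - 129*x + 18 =7*x^3 + 32*x^2 - 57*x + 18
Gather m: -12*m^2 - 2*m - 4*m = -12*m^2 - 6*m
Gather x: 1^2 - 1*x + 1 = 2 - x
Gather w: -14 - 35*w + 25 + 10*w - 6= 5 - 25*w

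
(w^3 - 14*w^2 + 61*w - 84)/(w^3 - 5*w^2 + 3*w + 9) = (w^2 - 11*w + 28)/(w^2 - 2*w - 3)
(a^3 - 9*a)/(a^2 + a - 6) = a*(a - 3)/(a - 2)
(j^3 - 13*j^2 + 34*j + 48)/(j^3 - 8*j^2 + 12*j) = (j^2 - 7*j - 8)/(j*(j - 2))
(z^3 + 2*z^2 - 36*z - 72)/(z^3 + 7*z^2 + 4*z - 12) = (z - 6)/(z - 1)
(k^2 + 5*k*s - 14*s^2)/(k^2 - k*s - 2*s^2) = (k + 7*s)/(k + s)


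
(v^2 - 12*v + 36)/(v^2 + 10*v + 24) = (v^2 - 12*v + 36)/(v^2 + 10*v + 24)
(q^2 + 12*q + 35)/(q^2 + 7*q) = (q + 5)/q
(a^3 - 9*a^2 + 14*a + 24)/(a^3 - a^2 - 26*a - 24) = (a - 4)/(a + 4)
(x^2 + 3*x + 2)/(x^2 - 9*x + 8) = (x^2 + 3*x + 2)/(x^2 - 9*x + 8)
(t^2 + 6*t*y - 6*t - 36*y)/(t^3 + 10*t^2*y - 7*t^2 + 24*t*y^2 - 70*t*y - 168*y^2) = (t - 6)/(t^2 + 4*t*y - 7*t - 28*y)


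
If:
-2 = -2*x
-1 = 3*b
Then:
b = -1/3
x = 1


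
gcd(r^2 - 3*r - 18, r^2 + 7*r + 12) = r + 3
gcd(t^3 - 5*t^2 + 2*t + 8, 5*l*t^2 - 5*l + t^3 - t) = t + 1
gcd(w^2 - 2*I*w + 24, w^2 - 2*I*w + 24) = w^2 - 2*I*w + 24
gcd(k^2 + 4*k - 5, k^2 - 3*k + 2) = k - 1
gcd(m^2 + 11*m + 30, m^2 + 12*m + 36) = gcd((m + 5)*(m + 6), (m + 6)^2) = m + 6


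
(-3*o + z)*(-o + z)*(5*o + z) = 15*o^3 - 17*o^2*z + o*z^2 + z^3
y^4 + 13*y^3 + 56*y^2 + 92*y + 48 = (y + 1)*(y + 2)*(y + 4)*(y + 6)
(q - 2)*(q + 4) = q^2 + 2*q - 8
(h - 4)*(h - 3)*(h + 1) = h^3 - 6*h^2 + 5*h + 12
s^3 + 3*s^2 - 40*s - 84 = (s - 6)*(s + 2)*(s + 7)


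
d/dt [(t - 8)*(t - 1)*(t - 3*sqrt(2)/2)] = 3*t^2 - 18*t - 3*sqrt(2)*t + 8 + 27*sqrt(2)/2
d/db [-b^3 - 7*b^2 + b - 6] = -3*b^2 - 14*b + 1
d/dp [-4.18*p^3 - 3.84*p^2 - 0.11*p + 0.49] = -12.54*p^2 - 7.68*p - 0.11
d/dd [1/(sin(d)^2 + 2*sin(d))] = -2*(sin(d) + 1)*cos(d)/((sin(d) + 2)^2*sin(d)^2)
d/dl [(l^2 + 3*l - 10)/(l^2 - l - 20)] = 2*(-2*l^2 - 10*l - 35)/(l^4 - 2*l^3 - 39*l^2 + 40*l + 400)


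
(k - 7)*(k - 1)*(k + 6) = k^3 - 2*k^2 - 41*k + 42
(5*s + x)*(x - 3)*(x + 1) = 5*s*x^2 - 10*s*x - 15*s + x^3 - 2*x^2 - 3*x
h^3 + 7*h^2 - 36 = (h - 2)*(h + 3)*(h + 6)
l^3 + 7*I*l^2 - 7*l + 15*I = (l - I)*(l + 3*I)*(l + 5*I)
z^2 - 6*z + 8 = (z - 4)*(z - 2)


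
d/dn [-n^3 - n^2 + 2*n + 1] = -3*n^2 - 2*n + 2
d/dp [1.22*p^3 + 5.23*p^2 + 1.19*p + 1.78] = 3.66*p^2 + 10.46*p + 1.19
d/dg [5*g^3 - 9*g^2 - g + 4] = 15*g^2 - 18*g - 1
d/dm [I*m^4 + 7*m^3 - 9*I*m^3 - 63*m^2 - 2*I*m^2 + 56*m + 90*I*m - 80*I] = 4*I*m^3 + m^2*(21 - 27*I) + m*(-126 - 4*I) + 56 + 90*I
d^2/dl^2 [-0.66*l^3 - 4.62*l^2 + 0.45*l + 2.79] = -3.96*l - 9.24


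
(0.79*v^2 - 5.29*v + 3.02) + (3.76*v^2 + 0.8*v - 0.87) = 4.55*v^2 - 4.49*v + 2.15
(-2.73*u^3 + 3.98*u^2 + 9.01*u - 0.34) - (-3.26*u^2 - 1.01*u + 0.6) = -2.73*u^3 + 7.24*u^2 + 10.02*u - 0.94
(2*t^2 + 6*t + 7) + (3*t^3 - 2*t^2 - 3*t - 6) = 3*t^3 + 3*t + 1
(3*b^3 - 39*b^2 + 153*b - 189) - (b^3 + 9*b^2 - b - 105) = 2*b^3 - 48*b^2 + 154*b - 84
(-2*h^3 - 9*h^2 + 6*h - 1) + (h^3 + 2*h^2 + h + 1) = -h^3 - 7*h^2 + 7*h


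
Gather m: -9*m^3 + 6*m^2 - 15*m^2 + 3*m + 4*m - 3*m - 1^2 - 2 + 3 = -9*m^3 - 9*m^2 + 4*m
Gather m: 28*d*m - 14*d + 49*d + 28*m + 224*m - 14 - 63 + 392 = 35*d + m*(28*d + 252) + 315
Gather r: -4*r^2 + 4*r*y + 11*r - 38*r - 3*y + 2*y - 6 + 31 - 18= -4*r^2 + r*(4*y - 27) - y + 7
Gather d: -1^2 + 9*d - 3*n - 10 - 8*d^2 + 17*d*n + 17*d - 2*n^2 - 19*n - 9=-8*d^2 + d*(17*n + 26) - 2*n^2 - 22*n - 20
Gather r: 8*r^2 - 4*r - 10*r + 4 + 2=8*r^2 - 14*r + 6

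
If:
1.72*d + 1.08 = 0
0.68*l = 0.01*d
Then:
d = -0.63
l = -0.01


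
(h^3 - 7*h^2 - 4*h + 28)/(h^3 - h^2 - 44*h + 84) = (h^2 - 5*h - 14)/(h^2 + h - 42)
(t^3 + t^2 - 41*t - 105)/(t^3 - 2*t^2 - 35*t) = (t + 3)/t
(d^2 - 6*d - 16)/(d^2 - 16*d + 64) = (d + 2)/(d - 8)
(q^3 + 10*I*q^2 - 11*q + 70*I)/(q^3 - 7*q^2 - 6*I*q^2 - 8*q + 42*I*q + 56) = (q^2 + 12*I*q - 35)/(q^2 - q*(7 + 4*I) + 28*I)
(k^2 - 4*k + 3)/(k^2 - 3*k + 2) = (k - 3)/(k - 2)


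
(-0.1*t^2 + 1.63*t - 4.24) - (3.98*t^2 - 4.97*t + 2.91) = -4.08*t^2 + 6.6*t - 7.15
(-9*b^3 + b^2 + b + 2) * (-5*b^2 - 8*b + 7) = 45*b^5 + 67*b^4 - 76*b^3 - 11*b^2 - 9*b + 14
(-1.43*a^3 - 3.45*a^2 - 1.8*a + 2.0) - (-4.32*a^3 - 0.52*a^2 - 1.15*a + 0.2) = 2.89*a^3 - 2.93*a^2 - 0.65*a + 1.8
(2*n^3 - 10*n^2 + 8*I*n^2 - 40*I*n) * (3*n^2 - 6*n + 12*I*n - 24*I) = 6*n^5 - 42*n^4 + 48*I*n^4 - 36*n^3 - 336*I*n^3 + 672*n^2 + 480*I*n^2 - 960*n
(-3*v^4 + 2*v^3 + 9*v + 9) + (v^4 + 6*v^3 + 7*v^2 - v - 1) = -2*v^4 + 8*v^3 + 7*v^2 + 8*v + 8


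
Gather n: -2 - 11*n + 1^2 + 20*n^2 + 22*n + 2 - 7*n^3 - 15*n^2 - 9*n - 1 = -7*n^3 + 5*n^2 + 2*n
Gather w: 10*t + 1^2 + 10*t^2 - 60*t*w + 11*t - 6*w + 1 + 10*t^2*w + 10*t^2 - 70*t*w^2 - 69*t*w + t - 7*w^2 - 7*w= 20*t^2 + 22*t + w^2*(-70*t - 7) + w*(10*t^2 - 129*t - 13) + 2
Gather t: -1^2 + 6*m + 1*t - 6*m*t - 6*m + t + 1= t*(2 - 6*m)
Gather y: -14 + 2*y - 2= 2*y - 16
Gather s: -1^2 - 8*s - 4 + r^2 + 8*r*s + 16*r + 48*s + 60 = r^2 + 16*r + s*(8*r + 40) + 55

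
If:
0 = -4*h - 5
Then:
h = -5/4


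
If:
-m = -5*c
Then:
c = m/5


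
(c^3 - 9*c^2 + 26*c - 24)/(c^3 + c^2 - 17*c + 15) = (c^2 - 6*c + 8)/(c^2 + 4*c - 5)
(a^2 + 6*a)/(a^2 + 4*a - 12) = a/(a - 2)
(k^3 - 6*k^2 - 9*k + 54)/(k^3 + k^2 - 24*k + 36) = (k^2 - 3*k - 18)/(k^2 + 4*k - 12)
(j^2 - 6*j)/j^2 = (j - 6)/j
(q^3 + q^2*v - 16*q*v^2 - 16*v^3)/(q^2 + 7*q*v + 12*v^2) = (q^2 - 3*q*v - 4*v^2)/(q + 3*v)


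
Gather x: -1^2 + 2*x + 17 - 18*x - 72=-16*x - 56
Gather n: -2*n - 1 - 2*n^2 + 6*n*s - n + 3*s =-2*n^2 + n*(6*s - 3) + 3*s - 1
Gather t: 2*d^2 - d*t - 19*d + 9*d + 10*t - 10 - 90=2*d^2 - 10*d + t*(10 - d) - 100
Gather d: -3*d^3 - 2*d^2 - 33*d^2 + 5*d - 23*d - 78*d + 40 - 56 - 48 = -3*d^3 - 35*d^2 - 96*d - 64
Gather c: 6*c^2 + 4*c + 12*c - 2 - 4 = 6*c^2 + 16*c - 6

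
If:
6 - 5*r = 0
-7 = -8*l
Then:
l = 7/8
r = 6/5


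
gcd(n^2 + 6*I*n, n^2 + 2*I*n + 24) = n + 6*I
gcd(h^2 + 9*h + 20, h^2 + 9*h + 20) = h^2 + 9*h + 20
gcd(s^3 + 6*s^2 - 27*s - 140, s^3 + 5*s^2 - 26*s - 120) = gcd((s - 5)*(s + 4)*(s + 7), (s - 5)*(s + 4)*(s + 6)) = s^2 - s - 20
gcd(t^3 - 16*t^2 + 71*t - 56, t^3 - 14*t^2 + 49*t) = t - 7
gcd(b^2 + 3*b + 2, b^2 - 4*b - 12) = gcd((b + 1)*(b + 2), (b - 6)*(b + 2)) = b + 2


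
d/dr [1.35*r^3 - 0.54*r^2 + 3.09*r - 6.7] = 4.05*r^2 - 1.08*r + 3.09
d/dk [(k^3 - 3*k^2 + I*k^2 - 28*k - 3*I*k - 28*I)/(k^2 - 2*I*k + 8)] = (k^4 - 4*I*k^3 + k^2*(54 + 9*I) + k*(-48 + 72*I) - 168 - 24*I)/(k^4 - 4*I*k^3 + 12*k^2 - 32*I*k + 64)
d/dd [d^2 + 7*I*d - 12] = 2*d + 7*I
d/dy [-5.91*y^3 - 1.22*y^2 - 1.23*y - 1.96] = -17.73*y^2 - 2.44*y - 1.23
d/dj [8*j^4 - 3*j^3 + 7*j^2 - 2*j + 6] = 32*j^3 - 9*j^2 + 14*j - 2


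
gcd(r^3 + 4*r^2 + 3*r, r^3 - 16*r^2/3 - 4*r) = r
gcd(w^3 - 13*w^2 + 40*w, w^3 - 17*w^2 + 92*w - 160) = w^2 - 13*w + 40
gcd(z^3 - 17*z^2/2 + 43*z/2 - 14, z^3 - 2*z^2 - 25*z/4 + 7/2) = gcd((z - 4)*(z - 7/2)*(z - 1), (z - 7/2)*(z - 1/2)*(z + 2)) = z - 7/2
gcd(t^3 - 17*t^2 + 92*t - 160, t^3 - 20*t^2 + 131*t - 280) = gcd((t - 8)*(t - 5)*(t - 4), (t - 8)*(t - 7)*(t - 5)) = t^2 - 13*t + 40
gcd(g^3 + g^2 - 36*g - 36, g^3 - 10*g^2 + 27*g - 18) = g - 6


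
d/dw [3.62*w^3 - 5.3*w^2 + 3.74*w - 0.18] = 10.86*w^2 - 10.6*w + 3.74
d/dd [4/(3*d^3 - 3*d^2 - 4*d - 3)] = 4*(-9*d^2 + 6*d + 4)/(-3*d^3 + 3*d^2 + 4*d + 3)^2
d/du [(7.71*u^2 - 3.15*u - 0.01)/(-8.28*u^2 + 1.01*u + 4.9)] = (-18.2949*u^2 + 75.3924*u - 15.4249)/(68.5584*u^4 - 16.7256*u^3 - 80.1239*u^2 + 9.898*u + 24.01)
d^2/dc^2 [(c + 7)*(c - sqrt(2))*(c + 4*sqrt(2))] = 6*c + 6*sqrt(2) + 14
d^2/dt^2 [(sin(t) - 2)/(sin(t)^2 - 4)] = (2*sin(t) + cos(t)^2 + 1)/(sin(t) + 2)^3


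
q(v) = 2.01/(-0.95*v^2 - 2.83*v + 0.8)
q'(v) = 2.01*(1.9*v + 2.83)/(-0.95*v^2 - 2.83*v + 0.8)^2 = (3.819*v + 5.6883)/(0.95*v^2 + 2.83*v - 0.8)^2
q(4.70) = -0.06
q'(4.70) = 0.02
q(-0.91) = 0.78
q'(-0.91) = 0.33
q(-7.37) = -0.07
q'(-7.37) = -0.03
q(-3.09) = 4.24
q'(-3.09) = -27.20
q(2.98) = -0.13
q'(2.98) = 0.07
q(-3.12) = 5.26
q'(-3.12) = -42.69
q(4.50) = -0.06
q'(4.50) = 0.02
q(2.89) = -0.13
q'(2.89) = 0.07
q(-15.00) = -0.01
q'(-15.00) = -0.00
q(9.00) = -0.02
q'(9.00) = 0.00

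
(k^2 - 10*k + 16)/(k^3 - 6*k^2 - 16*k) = (k - 2)/(k*(k + 2))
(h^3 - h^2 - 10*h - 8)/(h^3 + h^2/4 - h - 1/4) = 4*(h^2 - 2*h - 8)/(4*h^2 - 3*h - 1)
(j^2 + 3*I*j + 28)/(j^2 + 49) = (j - 4*I)/(j - 7*I)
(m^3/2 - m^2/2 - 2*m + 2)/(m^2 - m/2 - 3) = (m^2 + m - 2)/(2*m + 3)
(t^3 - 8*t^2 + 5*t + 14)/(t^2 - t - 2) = t - 7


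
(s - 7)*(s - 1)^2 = s^3 - 9*s^2 + 15*s - 7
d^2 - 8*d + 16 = (d - 4)^2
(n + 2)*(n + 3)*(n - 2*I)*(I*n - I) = I*n^4 + 2*n^3 + 4*I*n^3 + 8*n^2 + I*n^2 + 2*n - 6*I*n - 12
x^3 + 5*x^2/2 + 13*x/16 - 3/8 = (x - 1/4)*(x + 3/4)*(x + 2)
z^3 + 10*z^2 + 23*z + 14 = (z + 1)*(z + 2)*(z + 7)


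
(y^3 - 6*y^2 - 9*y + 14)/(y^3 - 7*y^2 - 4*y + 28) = (y - 1)/(y - 2)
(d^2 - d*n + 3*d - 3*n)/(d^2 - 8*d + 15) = (d^2 - d*n + 3*d - 3*n)/(d^2 - 8*d + 15)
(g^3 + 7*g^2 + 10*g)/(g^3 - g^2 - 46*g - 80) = g/(g - 8)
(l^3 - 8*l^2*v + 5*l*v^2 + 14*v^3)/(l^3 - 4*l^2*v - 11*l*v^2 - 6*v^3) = (-l^2 + 9*l*v - 14*v^2)/(-l^2 + 5*l*v + 6*v^2)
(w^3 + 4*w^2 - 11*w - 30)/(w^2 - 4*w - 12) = (w^2 + 2*w - 15)/(w - 6)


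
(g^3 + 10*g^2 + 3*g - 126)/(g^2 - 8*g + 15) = (g^2 + 13*g + 42)/(g - 5)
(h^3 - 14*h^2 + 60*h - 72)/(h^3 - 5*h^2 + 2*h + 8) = (h^2 - 12*h + 36)/(h^2 - 3*h - 4)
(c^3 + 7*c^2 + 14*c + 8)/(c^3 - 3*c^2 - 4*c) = (c^2 + 6*c + 8)/(c*(c - 4))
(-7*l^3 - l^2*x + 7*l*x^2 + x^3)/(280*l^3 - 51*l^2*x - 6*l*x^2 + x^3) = (-l^2 + x^2)/(40*l^2 - 13*l*x + x^2)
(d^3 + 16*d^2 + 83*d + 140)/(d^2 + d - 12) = (d^2 + 12*d + 35)/(d - 3)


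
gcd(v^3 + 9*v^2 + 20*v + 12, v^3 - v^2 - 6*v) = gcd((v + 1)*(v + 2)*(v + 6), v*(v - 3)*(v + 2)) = v + 2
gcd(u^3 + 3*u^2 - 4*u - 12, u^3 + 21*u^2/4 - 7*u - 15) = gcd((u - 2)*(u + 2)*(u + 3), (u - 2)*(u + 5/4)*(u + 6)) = u - 2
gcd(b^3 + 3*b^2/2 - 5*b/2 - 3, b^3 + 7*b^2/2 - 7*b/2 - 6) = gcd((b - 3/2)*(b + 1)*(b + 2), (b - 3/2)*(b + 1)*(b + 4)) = b^2 - b/2 - 3/2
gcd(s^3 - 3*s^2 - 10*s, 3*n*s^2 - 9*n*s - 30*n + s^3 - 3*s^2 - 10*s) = s^2 - 3*s - 10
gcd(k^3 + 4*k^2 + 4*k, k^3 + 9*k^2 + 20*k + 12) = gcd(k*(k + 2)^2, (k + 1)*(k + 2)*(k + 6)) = k + 2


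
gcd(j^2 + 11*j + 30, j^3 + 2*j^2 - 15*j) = j + 5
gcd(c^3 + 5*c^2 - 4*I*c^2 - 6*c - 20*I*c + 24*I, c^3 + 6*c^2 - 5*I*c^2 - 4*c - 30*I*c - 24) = c^2 + c*(6 - 4*I) - 24*I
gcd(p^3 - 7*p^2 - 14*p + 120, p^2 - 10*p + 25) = p - 5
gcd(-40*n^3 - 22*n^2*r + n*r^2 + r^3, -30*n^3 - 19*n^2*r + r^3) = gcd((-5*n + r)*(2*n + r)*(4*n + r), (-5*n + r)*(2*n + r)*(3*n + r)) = -10*n^2 - 3*n*r + r^2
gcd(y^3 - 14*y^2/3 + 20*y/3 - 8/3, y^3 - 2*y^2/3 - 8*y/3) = y - 2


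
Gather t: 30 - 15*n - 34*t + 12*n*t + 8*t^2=-15*n + 8*t^2 + t*(12*n - 34) + 30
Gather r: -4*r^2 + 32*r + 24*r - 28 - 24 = -4*r^2 + 56*r - 52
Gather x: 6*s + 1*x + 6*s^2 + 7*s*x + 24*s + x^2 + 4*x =6*s^2 + 30*s + x^2 + x*(7*s + 5)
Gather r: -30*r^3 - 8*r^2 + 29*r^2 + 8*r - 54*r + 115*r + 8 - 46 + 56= -30*r^3 + 21*r^2 + 69*r + 18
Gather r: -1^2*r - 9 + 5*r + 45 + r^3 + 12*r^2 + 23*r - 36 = r^3 + 12*r^2 + 27*r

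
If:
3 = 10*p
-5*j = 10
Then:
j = -2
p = 3/10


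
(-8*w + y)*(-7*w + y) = 56*w^2 - 15*w*y + y^2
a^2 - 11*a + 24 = (a - 8)*(a - 3)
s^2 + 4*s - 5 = (s - 1)*(s + 5)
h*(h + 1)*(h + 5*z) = h^3 + 5*h^2*z + h^2 + 5*h*z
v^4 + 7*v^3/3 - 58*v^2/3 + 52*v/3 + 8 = (v - 2)^2*(v + 1/3)*(v + 6)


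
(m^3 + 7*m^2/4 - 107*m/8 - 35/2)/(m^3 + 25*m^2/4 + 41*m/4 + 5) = (m - 7/2)/(m + 1)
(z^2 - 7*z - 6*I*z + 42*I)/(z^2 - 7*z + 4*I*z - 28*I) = (z - 6*I)/(z + 4*I)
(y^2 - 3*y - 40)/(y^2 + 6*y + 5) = (y - 8)/(y + 1)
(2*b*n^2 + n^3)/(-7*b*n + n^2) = n*(-2*b - n)/(7*b - n)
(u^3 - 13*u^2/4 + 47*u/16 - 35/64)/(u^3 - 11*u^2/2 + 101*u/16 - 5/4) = (u - 7/4)/(u - 4)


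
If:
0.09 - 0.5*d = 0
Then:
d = 0.18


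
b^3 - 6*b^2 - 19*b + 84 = (b - 7)*(b - 3)*(b + 4)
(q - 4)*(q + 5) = q^2 + q - 20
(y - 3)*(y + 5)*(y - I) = y^3 + 2*y^2 - I*y^2 - 15*y - 2*I*y + 15*I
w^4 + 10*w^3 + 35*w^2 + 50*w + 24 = (w + 1)*(w + 2)*(w + 3)*(w + 4)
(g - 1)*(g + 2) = g^2 + g - 2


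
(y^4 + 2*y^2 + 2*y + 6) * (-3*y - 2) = -3*y^5 - 2*y^4 - 6*y^3 - 10*y^2 - 22*y - 12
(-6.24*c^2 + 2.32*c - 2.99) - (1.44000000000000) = -6.24*c^2 + 2.32*c - 4.43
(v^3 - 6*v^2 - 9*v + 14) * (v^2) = v^5 - 6*v^4 - 9*v^3 + 14*v^2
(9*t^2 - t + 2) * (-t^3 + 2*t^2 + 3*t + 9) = -9*t^5 + 19*t^4 + 23*t^3 + 82*t^2 - 3*t + 18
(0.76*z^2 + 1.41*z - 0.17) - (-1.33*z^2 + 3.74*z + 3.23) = 2.09*z^2 - 2.33*z - 3.4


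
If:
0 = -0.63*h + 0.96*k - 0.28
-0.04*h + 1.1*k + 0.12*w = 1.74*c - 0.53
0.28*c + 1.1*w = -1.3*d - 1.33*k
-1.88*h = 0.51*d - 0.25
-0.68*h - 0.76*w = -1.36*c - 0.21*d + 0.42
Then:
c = 0.62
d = -0.71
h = 0.33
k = 0.51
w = 0.07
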